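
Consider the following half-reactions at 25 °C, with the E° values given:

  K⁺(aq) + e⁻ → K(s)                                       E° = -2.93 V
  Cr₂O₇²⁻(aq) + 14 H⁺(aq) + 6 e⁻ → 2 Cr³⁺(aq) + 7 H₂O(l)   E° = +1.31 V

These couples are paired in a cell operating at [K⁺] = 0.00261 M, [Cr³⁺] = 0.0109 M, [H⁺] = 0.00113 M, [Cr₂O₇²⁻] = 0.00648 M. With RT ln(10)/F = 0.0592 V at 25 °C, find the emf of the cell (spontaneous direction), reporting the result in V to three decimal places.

+4.003 V

Cr₂O₇²⁻/Cr³⁺ is the cathode (higher E°), K⁺/K the anode: E°cell = +1.31 − (-2.93) = +4.24 V, n = 6.
Overall: Cr₂O₇²⁻(aq) + 14 H⁺(aq) + 6 K(s) → 2 Cr³⁺(aq) + 7 H₂O(l) + 6 K⁺(aq)
Q = [Cr³⁺]^2·[K⁺]^6 / ([Cr₂O₇²⁻]·[H⁺]^14); log Q = 24.020.
E = E° − (0.0592/n) log Q = +4.24 − (0.0592/6)(24.020) = +4.003 V.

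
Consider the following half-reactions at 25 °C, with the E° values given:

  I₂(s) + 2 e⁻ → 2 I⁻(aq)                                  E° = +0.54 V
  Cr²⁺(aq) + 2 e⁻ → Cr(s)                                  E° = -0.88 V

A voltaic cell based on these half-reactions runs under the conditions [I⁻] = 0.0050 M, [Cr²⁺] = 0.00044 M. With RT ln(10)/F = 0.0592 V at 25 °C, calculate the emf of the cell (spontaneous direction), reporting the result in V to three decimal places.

I₂/I⁻ is the cathode (higher E°), Cr²⁺/Cr the anode: E°cell = +0.54 − (-0.88) = +1.42 V, n = 2.
Overall: I₂(s) + Cr(s) → 2 I⁻(aq) + Cr²⁺(aq)
Q = [I⁻]^2·[Cr²⁺]; log Q = -7.959.
E = E° − (0.0592/n) log Q = +1.42 − (0.0592/2)(-7.959) = +1.656 V.

+1.656 V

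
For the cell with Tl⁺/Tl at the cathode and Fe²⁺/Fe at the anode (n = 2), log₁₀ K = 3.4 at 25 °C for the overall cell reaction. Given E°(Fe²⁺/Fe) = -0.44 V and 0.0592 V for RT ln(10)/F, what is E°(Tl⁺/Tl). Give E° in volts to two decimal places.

E°cell = (0.0592/n)·log K = (0.0592/2)(3.4) = +0.101 V.
Since Tl⁺/Tl is the cathode and Fe²⁺/Fe the anode, E°cell = E°(Tl⁺/Tl) − E°(Fe²⁺/Fe).
So E°(Tl⁺/Tl) = E°cell + E°(Fe²⁺/Fe) = +0.101 + (-0.44) = -0.34 V.

-0.34 V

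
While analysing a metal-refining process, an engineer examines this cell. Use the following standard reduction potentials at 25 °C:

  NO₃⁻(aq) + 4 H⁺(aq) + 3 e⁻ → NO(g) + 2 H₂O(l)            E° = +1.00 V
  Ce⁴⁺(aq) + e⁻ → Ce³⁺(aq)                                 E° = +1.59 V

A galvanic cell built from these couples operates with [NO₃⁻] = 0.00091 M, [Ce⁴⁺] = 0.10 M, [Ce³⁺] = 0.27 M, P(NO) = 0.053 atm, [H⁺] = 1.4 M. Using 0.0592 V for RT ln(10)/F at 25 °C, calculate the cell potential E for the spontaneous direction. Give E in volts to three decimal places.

+0.588 V

Ce⁴⁺/Ce³⁺ is the cathode (higher E°), NO₃⁻/NO the anode: E°cell = +1.59 − (+1.00) = +0.59 V, n = 3.
Overall: 3 Ce⁴⁺(aq) + NO(g) + 2 H₂O(l) → 3 Ce³⁺(aq) + NO₃⁻(aq) + 4 H⁺(aq)
Q = [Ce³⁺]^3·[NO₃⁻]·[H⁺]^4 / ([Ce⁴⁺]^3·P(NO)); log Q = 0.113.
E = E° − (0.0592/n) log Q = +0.59 − (0.0592/3)(0.113) = +0.588 V.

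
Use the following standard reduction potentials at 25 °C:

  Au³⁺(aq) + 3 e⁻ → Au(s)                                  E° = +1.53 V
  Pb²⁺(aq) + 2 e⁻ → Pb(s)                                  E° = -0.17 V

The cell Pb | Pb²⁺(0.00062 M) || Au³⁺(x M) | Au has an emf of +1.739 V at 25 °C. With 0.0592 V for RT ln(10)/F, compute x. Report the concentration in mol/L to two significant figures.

Au³⁺/Au is the cathode, Pb²⁺/Pb the anode: E°cell = +1.70 V, n = 6.
Overall reaction: 2 Au³⁺(aq) + 3 Pb(s) → 2 Au(s) + 3 Pb²⁺(aq); Q = [Pb²⁺]^3/[Au³⁺]^2.
From E = E° − (0.0592/n) log Q: log Q = (E° − E)·n/0.0592 = (+1.70 − (+1.739))·6/0.0592 = -3.9527.
So 2·log[Au³⁺] = 3·log(0.00062) − log Q = -9.6228 − (-3.9527) = -5.6701; log[Au³⁺] = -5.6701 / 2 = -2.8350; [Au³⁺] = 10^(-2.8350) ≈ 0.0015 M.

0.0015 M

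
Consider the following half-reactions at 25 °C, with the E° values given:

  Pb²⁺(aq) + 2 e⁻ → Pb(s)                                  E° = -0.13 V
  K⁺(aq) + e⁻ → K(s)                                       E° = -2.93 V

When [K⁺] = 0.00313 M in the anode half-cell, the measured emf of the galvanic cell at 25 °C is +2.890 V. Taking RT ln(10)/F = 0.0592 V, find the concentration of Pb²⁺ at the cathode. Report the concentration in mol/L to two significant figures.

0.011 M

Pb²⁺/Pb is the cathode, K⁺/K the anode: E°cell = +2.80 V, n = 2.
Overall reaction: Pb²⁺(aq) + 2 K(s) → Pb(s) + 2 K⁺(aq); Q = [K⁺]^2/[Pb²⁺]^1.
From E = E° − (0.0592/n) log Q: log Q = (E° − E)·n/0.0592 = (+2.80 − (+2.890))·2/0.0592 = -3.0405.
So 1·log[Pb²⁺] = 2·log(0.00313) − log Q = -5.0089 − (-3.0405) = -1.9684; [Pb²⁺] = 10^(-1.9684) ≈ 0.011 M.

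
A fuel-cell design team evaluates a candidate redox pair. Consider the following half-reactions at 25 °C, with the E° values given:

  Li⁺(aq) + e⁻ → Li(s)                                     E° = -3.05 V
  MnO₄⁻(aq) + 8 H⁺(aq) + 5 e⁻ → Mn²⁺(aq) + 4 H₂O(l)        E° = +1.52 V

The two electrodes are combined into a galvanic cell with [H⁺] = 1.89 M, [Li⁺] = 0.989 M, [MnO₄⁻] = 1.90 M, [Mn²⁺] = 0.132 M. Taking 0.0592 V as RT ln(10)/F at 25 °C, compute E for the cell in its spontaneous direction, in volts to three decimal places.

MnO₄⁻/Mn²⁺ is the cathode (higher E°), Li⁺/Li the anode: E°cell = +1.52 − (-3.05) = +4.57 V, n = 5.
Overall: MnO₄⁻(aq) + 8 H⁺(aq) + 5 Li(s) → Mn²⁺(aq) + 4 H₂O(l) + 5 Li⁺(aq)
Q = [Mn²⁺]·[Li⁺]^5 / ([MnO₄⁻]·[H⁺]^8); log Q = -3.394.
E = E° − (0.0592/n) log Q = +4.57 − (0.0592/5)(-3.394) = +4.610 V.

+4.610 V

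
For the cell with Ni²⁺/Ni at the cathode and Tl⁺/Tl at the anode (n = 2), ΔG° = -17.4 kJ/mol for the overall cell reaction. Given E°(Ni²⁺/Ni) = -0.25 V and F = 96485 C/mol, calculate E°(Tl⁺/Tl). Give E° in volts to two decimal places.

-0.34 V

E°cell = −ΔG°/(nF) = −(-17.4×10³)/((2)(96485)) = +0.090 V.
Since Ni²⁺/Ni is the cathode and Tl⁺/Tl the anode, E°cell = E°(Ni²⁺/Ni) − E°(Tl⁺/Tl).
So E°(Tl⁺/Tl) = E°(Ni²⁺/Ni) − E°cell = (-0.25) − (+0.090) = -0.34 V.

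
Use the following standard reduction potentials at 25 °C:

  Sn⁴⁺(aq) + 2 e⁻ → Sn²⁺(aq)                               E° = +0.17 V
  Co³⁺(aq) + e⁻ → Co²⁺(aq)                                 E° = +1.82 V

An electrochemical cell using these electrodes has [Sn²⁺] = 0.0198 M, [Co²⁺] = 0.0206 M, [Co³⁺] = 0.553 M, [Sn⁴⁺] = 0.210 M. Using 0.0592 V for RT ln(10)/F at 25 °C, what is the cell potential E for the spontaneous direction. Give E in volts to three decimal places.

Co³⁺/Co²⁺ is the cathode (higher E°), Sn⁴⁺/Sn²⁺ the anode: E°cell = +1.82 − (+0.17) = +1.65 V, n = 2.
Overall: 2 Co³⁺(aq) + Sn²⁺(aq) → 2 Co²⁺(aq) + Sn⁴⁺(aq)
Q = [Co²⁺]^2·[Sn⁴⁺] / ([Co³⁺]^2·[Sn²⁺]); log Q = -1.832.
E = E° − (0.0592/n) log Q = +1.65 − (0.0592/2)(-1.832) = +1.704 V.

+1.704 V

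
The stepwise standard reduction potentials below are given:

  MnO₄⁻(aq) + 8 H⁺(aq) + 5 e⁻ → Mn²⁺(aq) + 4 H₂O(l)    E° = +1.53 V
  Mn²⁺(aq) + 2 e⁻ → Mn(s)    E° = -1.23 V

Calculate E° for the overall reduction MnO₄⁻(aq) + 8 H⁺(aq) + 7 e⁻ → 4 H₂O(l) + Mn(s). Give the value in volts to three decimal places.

+0.741 V

Adding the free-energy changes (−nFE°) of the two steps gives −n₃FE°₃ = −n₁FE°₁ − n₂FE°₂.
E°₃ = (5×+1.53 + 2×-1.23) / 7 = (+5.190) / 7 = +0.741 V.
E° values themselves are not directly additive — weighting by electron count is essential.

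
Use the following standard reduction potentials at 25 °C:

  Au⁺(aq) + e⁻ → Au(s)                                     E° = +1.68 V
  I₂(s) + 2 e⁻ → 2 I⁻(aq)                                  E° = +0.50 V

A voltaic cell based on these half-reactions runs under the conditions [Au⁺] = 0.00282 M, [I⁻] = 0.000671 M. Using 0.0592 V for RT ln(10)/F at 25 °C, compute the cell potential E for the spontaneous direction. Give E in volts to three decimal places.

+0.841 V

Au⁺/Au is the cathode (higher E°), I₂/I⁻ the anode: E°cell = +1.68 − (+0.50) = +1.18 V, n = 2.
Overall: 2 Au⁺(aq) + 2 I⁻(aq) → 2 Au(s) + I₂(s)
Q = 1 / ([Au⁺]^2·[I⁻]^2); log Q = 11.446.
E = E° − (0.0592/n) log Q = +1.18 − (0.0592/2)(11.446) = +0.841 V.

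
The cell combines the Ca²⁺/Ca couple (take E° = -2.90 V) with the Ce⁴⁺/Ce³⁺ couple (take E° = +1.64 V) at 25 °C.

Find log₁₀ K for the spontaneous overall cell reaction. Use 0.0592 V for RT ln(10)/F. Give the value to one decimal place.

Cathode: Ce⁴⁺/Ce³⁺; anode: Ca²⁺/Ca. E°cell = +4.54 V, n = 2.
log K = nE°cell / 0.0592 = (2)(+4.54) / 0.0592 = 153.4.

153.4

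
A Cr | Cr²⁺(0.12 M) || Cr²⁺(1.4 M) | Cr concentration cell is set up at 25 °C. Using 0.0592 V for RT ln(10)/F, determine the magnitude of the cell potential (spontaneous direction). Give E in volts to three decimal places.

+0.032 V

For a concentration cell E°cell = 0. The 1.4 M side is the cathode (reduction is favoured where [Cr²⁺] is higher).
With n = 2, E = −(0.0592/2) log([Cr²⁺]ₐₙ/[Cr²⁺]꜀ₐₜ) = −(0.0592/2) log(0.12/1.4) = −(0.0592/2)(-1.067) = +0.032 V.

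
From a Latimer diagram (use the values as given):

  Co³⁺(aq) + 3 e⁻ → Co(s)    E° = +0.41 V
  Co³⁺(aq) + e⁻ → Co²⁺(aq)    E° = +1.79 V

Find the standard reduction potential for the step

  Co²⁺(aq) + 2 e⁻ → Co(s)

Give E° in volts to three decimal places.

-0.280 V

Sequential free energies add, so n₃E°₃ = n₁E°₁ + n₂E°₂.
With n₃ = 3, and the known step contributing 1×(+1.79) V, the unknown satisfies 2·E° = 3×(+0.41) − 1×(+1.79) = -0.560.
E° = -0.560 / 2 = -0.280 V.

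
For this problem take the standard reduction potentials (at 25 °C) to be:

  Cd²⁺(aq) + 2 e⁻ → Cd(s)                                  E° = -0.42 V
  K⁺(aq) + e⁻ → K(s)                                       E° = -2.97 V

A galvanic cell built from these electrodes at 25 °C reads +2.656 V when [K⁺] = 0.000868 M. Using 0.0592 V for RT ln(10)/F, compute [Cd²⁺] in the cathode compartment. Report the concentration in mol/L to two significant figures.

Cd²⁺/Cd is the cathode, K⁺/K the anode: E°cell = +2.55 V, n = 2.
Overall reaction: Cd²⁺(aq) + 2 K(s) → Cd(s) + 2 K⁺(aq); Q = [K⁺]^2/[Cd²⁺]^1.
From E = E° − (0.0592/n) log Q: log Q = (E° − E)·n/0.0592 = (+2.55 − (+2.656))·2/0.0592 = -3.5811.
So 1·log[Cd²⁺] = 2·log(0.000868) − log Q = -6.1230 − (-3.5811) = -2.5419; [Cd²⁺] = 10^(-2.5419) ≈ 0.0029 M.

0.0029 M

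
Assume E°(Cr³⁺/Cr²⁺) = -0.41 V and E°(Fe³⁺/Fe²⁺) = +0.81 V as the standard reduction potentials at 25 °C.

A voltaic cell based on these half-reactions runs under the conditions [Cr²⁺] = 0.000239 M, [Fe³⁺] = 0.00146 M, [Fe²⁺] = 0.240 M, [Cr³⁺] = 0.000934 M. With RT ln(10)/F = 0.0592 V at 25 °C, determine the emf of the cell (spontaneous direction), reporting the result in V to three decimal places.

Fe³⁺/Fe²⁺ is the cathode (higher E°), Cr³⁺/Cr²⁺ the anode: E°cell = +0.81 − (-0.41) = +1.22 V, n = 1.
Overall: Fe³⁺(aq) + Cr²⁺(aq) → Fe²⁺(aq) + Cr³⁺(aq)
Q = [Fe²⁺]·[Cr³⁺] / ([Fe³⁺]·[Cr²⁺]); log Q = 2.808.
E = E° − (0.0592/n) log Q = +1.22 − (0.0592/1)(2.808) = +1.054 V.

+1.054 V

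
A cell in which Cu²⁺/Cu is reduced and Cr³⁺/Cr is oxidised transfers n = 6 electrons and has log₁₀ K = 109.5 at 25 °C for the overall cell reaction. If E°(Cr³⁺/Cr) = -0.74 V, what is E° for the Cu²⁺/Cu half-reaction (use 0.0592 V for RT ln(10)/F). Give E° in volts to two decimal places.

E°cell = (0.0592/n)·log K = (0.0592/6)(109.5) = +1.080 V.
Since Cu²⁺/Cu is the cathode and Cr³⁺/Cr the anode, E°cell = E°(Cu²⁺/Cu) − E°(Cr³⁺/Cr).
So E°(Cu²⁺/Cu) = E°cell + E°(Cr³⁺/Cr) = +1.080 + (-0.74) = +0.34 V.

+0.34 V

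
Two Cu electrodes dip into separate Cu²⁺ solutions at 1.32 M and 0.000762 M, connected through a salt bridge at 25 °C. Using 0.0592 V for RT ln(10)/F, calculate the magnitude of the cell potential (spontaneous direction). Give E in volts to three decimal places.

For a concentration cell E°cell = 0. The 1.32 M side is the cathode (reduction is favoured where [Cu²⁺] is higher).
With n = 2, E = −(0.0592/2) log([Cu²⁺]ₐₙ/[Cu²⁺]꜀ₐₜ) = −(0.0592/2) log(0.000762/1.32) = −(0.0592/2)(-3.239) = +0.096 V.

+0.096 V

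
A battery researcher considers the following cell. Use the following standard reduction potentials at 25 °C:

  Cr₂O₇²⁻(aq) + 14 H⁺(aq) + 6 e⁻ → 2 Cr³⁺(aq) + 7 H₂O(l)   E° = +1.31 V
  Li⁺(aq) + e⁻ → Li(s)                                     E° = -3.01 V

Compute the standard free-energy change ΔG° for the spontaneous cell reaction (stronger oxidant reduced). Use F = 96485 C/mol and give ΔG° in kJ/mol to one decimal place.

Cr₂O₇²⁻/Cr³⁺ (E° = +1.31 V) is the cathode; Li⁺/Li (E° = -3.01 V) is the anode, so E°cell = +4.32 V.
Balancing electrons gives n = 6 (lcm of 6 and 1).
ΔG° = −nFE° = −(6)(96485)(+4.32) = -2,500,891 J = -2500.9 kJ/mol.

-2500.9 kJ/mol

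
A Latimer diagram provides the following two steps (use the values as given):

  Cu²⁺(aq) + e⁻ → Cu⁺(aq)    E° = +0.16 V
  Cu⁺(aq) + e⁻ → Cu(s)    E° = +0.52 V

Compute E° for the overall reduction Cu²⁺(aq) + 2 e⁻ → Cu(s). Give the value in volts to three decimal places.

Since ΔG° = −nFE° is additive over sequential reductions, n₃E°₃ = n₁E°₁ + n₂E°₂.
E°₃ = (1×+0.16 + 1×+0.52) / 2 = (+0.680) / 2 = +0.340 V.

+0.340 V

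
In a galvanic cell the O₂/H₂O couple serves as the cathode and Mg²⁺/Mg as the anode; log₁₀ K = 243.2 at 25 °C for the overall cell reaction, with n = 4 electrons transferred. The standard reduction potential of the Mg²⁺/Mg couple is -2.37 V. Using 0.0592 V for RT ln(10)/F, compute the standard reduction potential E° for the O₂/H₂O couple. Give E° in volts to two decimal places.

+1.23 V

E°cell = (0.0592/n)·log K = (0.0592/4)(243.2) = +3.599 V.
Since O₂/H₂O is the cathode and Mg²⁺/Mg the anode, E°cell = E°(O₂/H₂O) − E°(Mg²⁺/Mg).
So E°(O₂/H₂O) = E°cell + E°(Mg²⁺/Mg) = +3.599 + (-2.37) = +1.23 V.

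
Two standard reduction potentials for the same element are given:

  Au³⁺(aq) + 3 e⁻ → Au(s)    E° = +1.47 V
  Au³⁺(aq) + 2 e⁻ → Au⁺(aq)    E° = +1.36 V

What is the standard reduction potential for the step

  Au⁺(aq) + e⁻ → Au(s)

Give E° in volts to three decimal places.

Sequential free energies add, so n₃E°₃ = n₁E°₁ + n₂E°₂.
With n₃ = 3, and the known step contributing 2×(+1.36) V, the unknown satisfies 1·E° = 3×(+1.47) − 2×(+1.36) = +1.690.
E° = +1.690 / 1 = +1.690 V.

+1.690 V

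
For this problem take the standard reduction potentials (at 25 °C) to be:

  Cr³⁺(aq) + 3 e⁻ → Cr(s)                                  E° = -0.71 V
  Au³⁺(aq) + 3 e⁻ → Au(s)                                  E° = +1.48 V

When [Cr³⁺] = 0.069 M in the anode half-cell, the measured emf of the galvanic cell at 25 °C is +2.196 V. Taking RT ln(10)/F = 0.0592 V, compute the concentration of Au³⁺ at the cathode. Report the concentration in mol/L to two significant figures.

0.14 M

Au³⁺/Au is the cathode, Cr³⁺/Cr the anode: E°cell = +2.19 V, n = 3.
Overall reaction: Au³⁺(aq) + Cr(s) → Au(s) + Cr³⁺(aq); Q = [Cr³⁺]^1/[Au³⁺]^1.
From E = E° − (0.0592/n) log Q: log Q = (E° − E)·n/0.0592 = (+2.19 − (+2.196))·3/0.0592 = -0.3041.
So 1·log[Au³⁺] = 1·log(0.069) − log Q = -1.1612 − (-0.3041) = -0.8571; [Au³⁺] = 10^(-0.8571) ≈ 0.14 M.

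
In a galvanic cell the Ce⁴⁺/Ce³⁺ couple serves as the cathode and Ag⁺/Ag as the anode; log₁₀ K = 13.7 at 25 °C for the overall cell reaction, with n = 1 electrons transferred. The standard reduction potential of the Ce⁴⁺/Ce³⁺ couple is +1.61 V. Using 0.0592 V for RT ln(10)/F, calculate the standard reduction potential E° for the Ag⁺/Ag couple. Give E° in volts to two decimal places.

E°cell = (0.0592/n)·log K = (0.0592/1)(13.7) = +0.811 V.
Since Ce⁴⁺/Ce³⁺ is the cathode and Ag⁺/Ag the anode, E°cell = E°(Ce⁴⁺/Ce³⁺) − E°(Ag⁺/Ag).
So E°(Ag⁺/Ag) = E°(Ce⁴⁺/Ce³⁺) − E°cell = (+1.61) − (+0.811) = +0.80 V.

+0.80 V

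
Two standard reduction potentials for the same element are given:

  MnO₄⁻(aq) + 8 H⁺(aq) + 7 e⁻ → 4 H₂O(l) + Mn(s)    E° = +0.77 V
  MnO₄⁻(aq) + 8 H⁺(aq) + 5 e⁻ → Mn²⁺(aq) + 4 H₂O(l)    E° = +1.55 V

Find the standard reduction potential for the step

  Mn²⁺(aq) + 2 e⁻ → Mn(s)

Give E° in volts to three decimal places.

-1.180 V

Sequential free energies add, so n₃E°₃ = n₁E°₁ + n₂E°₂.
With n₃ = 7, and the known step contributing 5×(+1.55) V, the unknown satisfies 2·E° = 7×(+0.77) − 5×(+1.55) = -2.360.
E° = -2.360 / 2 = -1.180 V.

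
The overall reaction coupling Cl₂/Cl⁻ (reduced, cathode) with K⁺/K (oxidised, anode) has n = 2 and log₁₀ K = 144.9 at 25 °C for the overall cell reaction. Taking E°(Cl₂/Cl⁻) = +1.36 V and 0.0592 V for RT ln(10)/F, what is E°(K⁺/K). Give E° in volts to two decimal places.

-2.93 V

E°cell = (0.0592/n)·log K = (0.0592/2)(144.9) = +4.289 V.
Since Cl₂/Cl⁻ is the cathode and K⁺/K the anode, E°cell = E°(Cl₂/Cl⁻) − E°(K⁺/K).
So E°(K⁺/K) = E°(Cl₂/Cl⁻) − E°cell = (+1.36) − (+4.289) = -2.93 V.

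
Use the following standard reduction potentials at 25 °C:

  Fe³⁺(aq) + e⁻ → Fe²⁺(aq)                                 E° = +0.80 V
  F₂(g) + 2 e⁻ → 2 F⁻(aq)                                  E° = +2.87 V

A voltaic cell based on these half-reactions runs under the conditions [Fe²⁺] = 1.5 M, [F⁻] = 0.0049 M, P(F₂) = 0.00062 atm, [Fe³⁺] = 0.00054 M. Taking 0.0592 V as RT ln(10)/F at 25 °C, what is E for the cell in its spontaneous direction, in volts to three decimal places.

F₂/F⁻ is the cathode (higher E°), Fe³⁺/Fe²⁺ the anode: E°cell = +2.87 − (+0.80) = +2.07 V, n = 2.
Overall: F₂(g) + 2 Fe²⁺(aq) → 2 F⁻(aq) + 2 Fe³⁺(aq)
Q = [F⁻]^2·[Fe³⁺]^2 / (P(F₂)·[Fe²⁺]^2); log Q = -8.299.
E = E° − (0.0592/n) log Q = +2.07 − (0.0592/2)(-8.299) = +2.316 V.

+2.316 V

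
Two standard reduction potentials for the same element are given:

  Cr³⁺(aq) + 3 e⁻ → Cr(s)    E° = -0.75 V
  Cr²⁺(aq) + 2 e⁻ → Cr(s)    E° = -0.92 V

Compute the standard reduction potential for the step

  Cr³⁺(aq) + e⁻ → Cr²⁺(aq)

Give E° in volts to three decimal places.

Sequential free energies add, so n₃E°₃ = n₁E°₁ + n₂E°₂.
With n₃ = 3, and the known step contributing 2×(-0.92) V, the unknown satisfies 1·E° = 3×(-0.75) − 2×(-0.92) = -0.410.
E° = -0.410 / 1 = -0.410 V.

-0.410 V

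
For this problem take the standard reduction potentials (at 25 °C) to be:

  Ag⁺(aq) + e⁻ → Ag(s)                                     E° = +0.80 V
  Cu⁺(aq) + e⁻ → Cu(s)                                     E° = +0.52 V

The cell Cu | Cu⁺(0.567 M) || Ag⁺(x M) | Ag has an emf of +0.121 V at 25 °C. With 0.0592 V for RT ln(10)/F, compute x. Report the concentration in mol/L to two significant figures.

Ag⁺/Ag is the cathode, Cu⁺/Cu the anode: E°cell = +0.28 V, n = 1.
Overall reaction: Ag⁺(aq) + Cu(s) → Ag(s) + Cu⁺(aq); Q = [Cu⁺]^1/[Ag⁺]^1.
From E = E° − (0.0592/n) log Q: log Q = (E° − E)·n/0.0592 = (+0.28 − (+0.121))·1/0.0592 = 2.6858.
So 1·log[Ag⁺] = 1·log(0.567) − log Q = -0.2464 − (2.6858) = -2.9322; [Ag⁺] = 10^(-2.9322) ≈ 0.0012 M.

0.0012 M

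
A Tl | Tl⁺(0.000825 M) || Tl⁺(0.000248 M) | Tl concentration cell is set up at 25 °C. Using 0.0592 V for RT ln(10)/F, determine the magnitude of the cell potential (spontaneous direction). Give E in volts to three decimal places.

+0.031 V

For a concentration cell E°cell = 0. The 0.000825 M side is the cathode (reduction is favoured where [Tl⁺] is higher).
With n = 1, E = −(0.0592/1) log([Tl⁺]ₐₙ/[Tl⁺]꜀ₐₜ) = −(0.0592/1) log(0.000248/0.000825) = −(0.0592/1)(-0.522) = +0.031 V.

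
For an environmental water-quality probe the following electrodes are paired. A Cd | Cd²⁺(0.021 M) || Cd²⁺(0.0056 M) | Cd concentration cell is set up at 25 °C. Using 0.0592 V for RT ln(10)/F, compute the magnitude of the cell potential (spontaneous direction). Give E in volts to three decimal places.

+0.017 V

For a concentration cell E°cell = 0. The 0.021 M side is the cathode (reduction is favoured where [Cd²⁺] is higher).
With n = 2, E = −(0.0592/2) log([Cd²⁺]ₐₙ/[Cd²⁺]꜀ₐₜ) = −(0.0592/2) log(0.0056/0.021) = −(0.0592/2)(-0.574) = +0.017 V.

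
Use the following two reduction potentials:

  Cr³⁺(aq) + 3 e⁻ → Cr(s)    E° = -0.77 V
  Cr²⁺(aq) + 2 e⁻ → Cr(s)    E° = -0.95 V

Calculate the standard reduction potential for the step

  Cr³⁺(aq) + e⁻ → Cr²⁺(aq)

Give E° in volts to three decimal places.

-0.410 V

Sequential free energies add, so n₃E°₃ = n₁E°₁ + n₂E°₂.
With n₃ = 3, and the known step contributing 2×(-0.95) V, the unknown satisfies 1·E° = 3×(-0.77) − 2×(-0.95) = -0.410.
E° = -0.410 / 1 = -0.410 V.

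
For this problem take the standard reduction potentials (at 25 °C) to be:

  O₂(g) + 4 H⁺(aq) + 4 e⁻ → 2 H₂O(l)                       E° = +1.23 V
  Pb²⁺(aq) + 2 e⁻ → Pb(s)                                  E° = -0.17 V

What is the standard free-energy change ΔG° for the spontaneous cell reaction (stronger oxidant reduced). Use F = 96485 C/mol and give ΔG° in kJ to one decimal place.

O₂/H₂O (E° = +1.23 V) is the cathode; Pb²⁺/Pb (E° = -0.17 V) is the anode, so E°cell = +1.40 V.
Balancing electrons gives n = 4 (lcm of 4 and 2).
ΔG° = −nFE° = −(4)(96485)(+1.40) = -540,316 J = -540.3 kJ.

-540.3 kJ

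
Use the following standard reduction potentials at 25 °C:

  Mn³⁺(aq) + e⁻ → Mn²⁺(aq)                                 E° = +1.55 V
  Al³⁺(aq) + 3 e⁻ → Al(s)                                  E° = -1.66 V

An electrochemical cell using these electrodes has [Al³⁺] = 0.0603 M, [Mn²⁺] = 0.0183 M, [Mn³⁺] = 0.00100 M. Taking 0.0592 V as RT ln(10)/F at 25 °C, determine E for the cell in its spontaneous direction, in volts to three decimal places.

+3.159 V

Mn³⁺/Mn²⁺ is the cathode (higher E°), Al³⁺/Al the anode: E°cell = +1.55 − (-1.66) = +3.21 V, n = 3.
Overall: 3 Mn³⁺(aq) + Al(s) → 3 Mn²⁺(aq) + Al³⁺(aq)
Q = [Mn²⁺]^3·[Al³⁺] / ([Mn³⁺]^3); log Q = 2.568.
E = E° − (0.0592/n) log Q = +3.21 − (0.0592/3)(2.568) = +3.159 V.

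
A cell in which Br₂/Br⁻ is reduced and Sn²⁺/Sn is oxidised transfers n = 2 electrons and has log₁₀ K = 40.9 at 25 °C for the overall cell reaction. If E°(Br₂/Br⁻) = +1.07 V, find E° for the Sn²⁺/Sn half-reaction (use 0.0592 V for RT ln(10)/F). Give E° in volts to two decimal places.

E°cell = (0.0592/n)·log K = (0.0592/2)(40.9) = +1.211 V.
Since Br₂/Br⁻ is the cathode and Sn²⁺/Sn the anode, E°cell = E°(Br₂/Br⁻) − E°(Sn²⁺/Sn).
So E°(Sn²⁺/Sn) = E°(Br₂/Br⁻) − E°cell = (+1.07) − (+1.211) = -0.14 V.

-0.14 V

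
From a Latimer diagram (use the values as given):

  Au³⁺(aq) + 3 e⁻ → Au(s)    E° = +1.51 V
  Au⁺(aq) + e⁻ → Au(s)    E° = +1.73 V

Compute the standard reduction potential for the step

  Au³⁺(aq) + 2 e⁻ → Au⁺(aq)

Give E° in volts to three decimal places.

+1.400 V

Sequential free energies add, so n₃E°₃ = n₁E°₁ + n₂E°₂.
With n₃ = 3, and the known step contributing 1×(+1.73) V, the unknown satisfies 2·E° = 3×(+1.51) − 1×(+1.73) = +2.800.
E° = +2.800 / 2 = +1.400 V.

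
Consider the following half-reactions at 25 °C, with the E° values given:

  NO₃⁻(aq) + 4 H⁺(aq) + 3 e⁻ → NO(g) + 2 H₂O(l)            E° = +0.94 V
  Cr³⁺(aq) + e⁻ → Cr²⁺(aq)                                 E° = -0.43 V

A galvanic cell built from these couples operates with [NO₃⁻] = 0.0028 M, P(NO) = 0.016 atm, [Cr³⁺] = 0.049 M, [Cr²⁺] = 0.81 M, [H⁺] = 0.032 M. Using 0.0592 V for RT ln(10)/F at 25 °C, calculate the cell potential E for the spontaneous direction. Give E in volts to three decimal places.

+1.309 V

NO₃⁻/NO is the cathode (higher E°), Cr³⁺/Cr²⁺ the anode: E°cell = +0.94 − (-0.43) = +1.37 V, n = 3.
Overall: NO₃⁻(aq) + 4 H⁺(aq) + 3 Cr²⁺(aq) → NO(g) + 2 H₂O(l) + 3 Cr³⁺(aq)
Q = P(NO)·[Cr³⁺]^3 / ([NO₃⁻]·[H⁺]^4·[Cr²⁺]^3); log Q = 3.081.
E = E° − (0.0592/n) log Q = +1.37 − (0.0592/3)(3.081) = +1.309 V.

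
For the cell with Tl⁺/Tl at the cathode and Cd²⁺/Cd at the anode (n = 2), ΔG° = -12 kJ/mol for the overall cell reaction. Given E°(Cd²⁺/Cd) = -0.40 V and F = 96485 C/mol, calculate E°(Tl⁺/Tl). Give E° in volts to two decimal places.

-0.34 V

E°cell = −ΔG°/(nF) = −(-12×10³)/((2)(96485)) = +0.062 V.
Since Tl⁺/Tl is the cathode and Cd²⁺/Cd the anode, E°cell = E°(Tl⁺/Tl) − E°(Cd²⁺/Cd).
So E°(Tl⁺/Tl) = E°cell + E°(Cd²⁺/Cd) = +0.062 + (-0.40) = -0.34 V.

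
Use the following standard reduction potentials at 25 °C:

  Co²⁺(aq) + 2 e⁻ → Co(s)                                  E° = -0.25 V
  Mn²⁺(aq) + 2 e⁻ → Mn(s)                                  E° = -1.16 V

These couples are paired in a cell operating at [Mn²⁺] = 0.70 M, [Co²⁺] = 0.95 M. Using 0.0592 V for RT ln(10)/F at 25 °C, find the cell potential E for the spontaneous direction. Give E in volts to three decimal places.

+0.914 V

Co²⁺/Co is the cathode (higher E°), Mn²⁺/Mn the anode: E°cell = -0.25 − (-1.16) = +0.91 V, n = 2.
Overall: Co²⁺(aq) + Mn(s) → Co(s) + Mn²⁺(aq)
Q = [Mn²⁺] / ([Co²⁺]); log Q = -0.133.
E = E° − (0.0592/n) log Q = +0.91 − (0.0592/2)(-0.133) = +0.914 V.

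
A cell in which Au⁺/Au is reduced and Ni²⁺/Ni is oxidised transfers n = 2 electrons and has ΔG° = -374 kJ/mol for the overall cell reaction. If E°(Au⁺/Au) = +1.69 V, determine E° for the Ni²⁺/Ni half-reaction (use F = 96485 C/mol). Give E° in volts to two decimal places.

-0.25 V

E°cell = −ΔG°/(nF) = −(-374×10³)/((2)(96485)) = +1.938 V.
Since Au⁺/Au is the cathode and Ni²⁺/Ni the anode, E°cell = E°(Au⁺/Au) − E°(Ni²⁺/Ni).
So E°(Ni²⁺/Ni) = E°(Au⁺/Au) − E°cell = (+1.69) − (+1.938) = -0.25 V.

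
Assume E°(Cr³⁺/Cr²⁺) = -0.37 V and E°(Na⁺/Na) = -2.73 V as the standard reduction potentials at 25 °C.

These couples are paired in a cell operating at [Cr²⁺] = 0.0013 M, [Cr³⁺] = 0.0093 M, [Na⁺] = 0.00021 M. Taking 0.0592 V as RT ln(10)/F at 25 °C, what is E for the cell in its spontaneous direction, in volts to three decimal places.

Cr³⁺/Cr²⁺ is the cathode (higher E°), Na⁺/Na the anode: E°cell = -0.37 − (-2.73) = +2.36 V, n = 1.
Overall: Cr³⁺(aq) + Na(s) → Cr²⁺(aq) + Na⁺(aq)
Q = [Cr²⁺]·[Na⁺] / ([Cr³⁺]); log Q = -4.532.
E = E° − (0.0592/n) log Q = +2.36 − (0.0592/1)(-4.532) = +2.628 V.

+2.628 V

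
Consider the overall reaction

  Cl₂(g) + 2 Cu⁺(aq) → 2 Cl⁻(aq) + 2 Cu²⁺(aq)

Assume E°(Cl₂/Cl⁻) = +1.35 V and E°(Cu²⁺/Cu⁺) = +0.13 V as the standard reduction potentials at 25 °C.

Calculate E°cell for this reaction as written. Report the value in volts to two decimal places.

The Cl₂/Cl⁻ couple has the higher reduction potential, so it is the cathode; Cu²⁺/Cu⁺ is oxidised at the anode.
E°cell = E°(cathode) − E°(anode) = (+1.35) − (+0.13) = +1.22 V.
Since E°cell > 0, the reaction is spontaneous under standard conditions.

+1.22 V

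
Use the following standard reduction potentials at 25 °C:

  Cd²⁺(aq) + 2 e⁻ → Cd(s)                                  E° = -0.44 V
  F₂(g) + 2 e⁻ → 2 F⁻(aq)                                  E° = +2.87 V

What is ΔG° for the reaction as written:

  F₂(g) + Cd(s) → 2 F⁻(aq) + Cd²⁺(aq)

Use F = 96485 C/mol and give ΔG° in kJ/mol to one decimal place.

-638.7 kJ/mol

As written, F₂/F⁻ is reduced (cathode) and Cd²⁺/Cd is oxidised (anode), so E°cell = (+2.87) − (-0.44) = +3.31 V.
Balancing electrons gives n = 2.
ΔG° = −nFE° = −(2)(96485)(+3.31) = -638,731 J = -638.7 kJ/mol.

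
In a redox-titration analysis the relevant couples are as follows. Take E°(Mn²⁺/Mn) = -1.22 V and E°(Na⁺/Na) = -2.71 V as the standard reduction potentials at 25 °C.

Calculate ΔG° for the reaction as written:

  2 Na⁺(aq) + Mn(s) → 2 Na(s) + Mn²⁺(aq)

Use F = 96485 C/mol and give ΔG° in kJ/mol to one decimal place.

+287.5 kJ/mol

As written, Na⁺/Na is reduced (cathode) and Mn²⁺/Mn is oxidised (anode), so E°cell = (-2.71) − (-1.22) = -1.49 V.
Balancing electrons gives n = 2.
ΔG° = −nFE° = −(2)(96485)(-1.49) = 287,525 J = +287.5 kJ/mol.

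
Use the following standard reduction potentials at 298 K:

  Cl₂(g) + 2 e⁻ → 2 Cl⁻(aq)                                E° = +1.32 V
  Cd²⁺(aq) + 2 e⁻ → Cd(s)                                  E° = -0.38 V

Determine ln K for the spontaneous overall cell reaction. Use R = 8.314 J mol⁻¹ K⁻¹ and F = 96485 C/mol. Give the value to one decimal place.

Cathode: Cl₂/Cl⁻; anode: Cd²⁺/Cd. E°cell = (+1.32) − (-0.38) = +1.70 V, with n = 2.
ΔG° = −nFE° = −RT ln K, so ln K = nFE°/(RT) = (2)(96485)(+1.70) / ((8.314)(298)) = 132.407.

132.4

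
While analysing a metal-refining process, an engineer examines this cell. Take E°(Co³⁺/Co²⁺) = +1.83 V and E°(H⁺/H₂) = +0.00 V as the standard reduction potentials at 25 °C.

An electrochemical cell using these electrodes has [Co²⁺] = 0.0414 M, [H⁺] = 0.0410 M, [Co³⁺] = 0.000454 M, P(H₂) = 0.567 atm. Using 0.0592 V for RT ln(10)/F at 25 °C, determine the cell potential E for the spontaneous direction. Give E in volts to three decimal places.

+1.789 V

Co³⁺/Co²⁺ is the cathode (higher E°), H⁺/H₂ the anode: E°cell = +1.83 − (+0.00) = +1.83 V, n = 2.
Overall: 2 Co³⁺(aq) + H₂(g) → 2 Co²⁺(aq) + 2 H⁺(aq)
Q = [Co²⁺]^2·[H⁺]^2 / ([Co³⁺]^2·P(H₂)); log Q = 1.392.
E = E° − (0.0592/n) log Q = +1.83 − (0.0592/2)(1.392) = +1.789 V.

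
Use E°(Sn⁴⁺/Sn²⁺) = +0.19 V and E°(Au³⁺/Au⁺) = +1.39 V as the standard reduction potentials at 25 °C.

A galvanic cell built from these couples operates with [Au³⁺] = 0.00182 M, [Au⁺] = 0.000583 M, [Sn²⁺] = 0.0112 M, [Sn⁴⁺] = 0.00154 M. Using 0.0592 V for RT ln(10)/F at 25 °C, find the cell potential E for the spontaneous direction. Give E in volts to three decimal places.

+1.240 V

Au³⁺/Au⁺ is the cathode (higher E°), Sn⁴⁺/Sn²⁺ the anode: E°cell = +1.39 − (+0.19) = +1.20 V, n = 2.
Overall: Au³⁺(aq) + Sn²⁺(aq) → Au⁺(aq) + Sn⁴⁺(aq)
Q = [Au⁺]·[Sn⁴⁺] / ([Au³⁺]·[Sn²⁺]); log Q = -1.356.
E = E° − (0.0592/n) log Q = +1.20 − (0.0592/2)(-1.356) = +1.240 V.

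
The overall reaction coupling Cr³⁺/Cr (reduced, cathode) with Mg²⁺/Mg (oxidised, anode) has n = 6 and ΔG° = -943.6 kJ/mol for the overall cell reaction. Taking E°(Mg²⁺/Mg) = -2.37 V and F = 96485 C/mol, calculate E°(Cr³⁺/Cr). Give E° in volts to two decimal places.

E°cell = −ΔG°/(nF) = −(-943.6×10³)/((6)(96485)) = +1.630 V.
Since Cr³⁺/Cr is the cathode and Mg²⁺/Mg the anode, E°cell = E°(Cr³⁺/Cr) − E°(Mg²⁺/Mg).
So E°(Cr³⁺/Cr) = E°cell + E°(Mg²⁺/Mg) = +1.630 + (-2.37) = -0.74 V.

-0.74 V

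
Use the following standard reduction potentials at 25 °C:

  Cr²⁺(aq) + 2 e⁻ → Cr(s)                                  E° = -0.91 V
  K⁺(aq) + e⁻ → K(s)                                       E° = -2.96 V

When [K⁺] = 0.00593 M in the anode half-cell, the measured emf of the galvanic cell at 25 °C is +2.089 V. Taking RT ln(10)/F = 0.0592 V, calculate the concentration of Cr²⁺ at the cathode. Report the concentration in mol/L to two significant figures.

Cr²⁺/Cr is the cathode, K⁺/K the anode: E°cell = +2.05 V, n = 2.
Overall reaction: Cr²⁺(aq) + 2 K(s) → Cr(s) + 2 K⁺(aq); Q = [K⁺]^2/[Cr²⁺]^1.
From E = E° − (0.0592/n) log Q: log Q = (E° − E)·n/0.0592 = (+2.05 − (+2.089))·2/0.0592 = -1.3176.
So 1·log[Cr²⁺] = 2·log(0.00593) − log Q = -4.4539 − (-1.3176) = -3.1363; [Cr²⁺] = 10^(-3.1363) ≈ 0.00073 M.

0.00073 M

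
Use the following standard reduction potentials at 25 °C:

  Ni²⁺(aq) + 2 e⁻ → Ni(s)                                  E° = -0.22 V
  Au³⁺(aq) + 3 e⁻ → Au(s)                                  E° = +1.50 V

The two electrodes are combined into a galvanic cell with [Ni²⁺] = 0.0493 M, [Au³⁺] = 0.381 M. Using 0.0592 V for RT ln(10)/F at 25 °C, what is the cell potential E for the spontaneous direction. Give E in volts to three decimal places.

Au³⁺/Au is the cathode (higher E°), Ni²⁺/Ni the anode: E°cell = +1.50 − (-0.22) = +1.72 V, n = 6.
Overall: 2 Au³⁺(aq) + 3 Ni(s) → 2 Au(s) + 3 Ni²⁺(aq)
Q = [Ni²⁺]^3 / ([Au³⁺]^2); log Q = -3.083.
E = E° − (0.0592/n) log Q = +1.72 − (0.0592/6)(-3.083) = +1.750 V.

+1.750 V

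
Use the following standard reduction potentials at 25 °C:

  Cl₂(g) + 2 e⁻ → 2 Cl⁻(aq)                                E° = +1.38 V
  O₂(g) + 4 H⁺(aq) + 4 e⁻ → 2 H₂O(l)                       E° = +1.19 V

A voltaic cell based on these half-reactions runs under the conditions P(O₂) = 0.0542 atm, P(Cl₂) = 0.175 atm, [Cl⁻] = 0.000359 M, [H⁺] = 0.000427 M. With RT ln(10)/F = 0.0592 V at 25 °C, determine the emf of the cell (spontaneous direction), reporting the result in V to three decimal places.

Cl₂/Cl⁻ is the cathode (higher E°), O₂/H₂O the anode: E°cell = +1.38 − (+1.19) = +0.19 V, n = 4.
Overall: 2 Cl₂(g) + 2 H₂O(l) → 4 Cl⁻(aq) + O₂(g) + 4 H⁺(aq)
Q = [Cl⁻]^4·P(O₂)·[H⁺]^4 / (P(Cl₂)^2); log Q = -27.010.
E = E° − (0.0592/n) log Q = +0.19 − (0.0592/4)(-27.010) = +0.590 V.

+0.590 V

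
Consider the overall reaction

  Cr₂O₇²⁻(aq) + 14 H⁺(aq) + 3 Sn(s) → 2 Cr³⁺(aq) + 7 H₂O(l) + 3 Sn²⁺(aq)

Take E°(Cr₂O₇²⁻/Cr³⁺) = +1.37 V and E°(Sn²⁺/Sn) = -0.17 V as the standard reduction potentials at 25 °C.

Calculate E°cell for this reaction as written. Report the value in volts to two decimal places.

+1.54 V

The Cr₂O₇²⁻/Cr³⁺ couple has the higher reduction potential, so it is the cathode; Sn²⁺/Sn is oxidised at the anode.
E°cell = E°(cathode) − E°(anode) = (+1.37) − (-0.17) = +1.54 V.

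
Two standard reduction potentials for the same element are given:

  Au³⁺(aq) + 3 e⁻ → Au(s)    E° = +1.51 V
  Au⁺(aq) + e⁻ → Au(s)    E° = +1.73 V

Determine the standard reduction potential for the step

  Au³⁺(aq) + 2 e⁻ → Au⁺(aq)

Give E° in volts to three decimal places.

Sequential free energies add, so n₃E°₃ = n₁E°₁ + n₂E°₂.
With n₃ = 3, and the known step contributing 1×(+1.73) V, the unknown satisfies 2·E° = 3×(+1.51) − 1×(+1.73) = +2.800.
E° = +2.800 / 2 = +1.400 V.

+1.400 V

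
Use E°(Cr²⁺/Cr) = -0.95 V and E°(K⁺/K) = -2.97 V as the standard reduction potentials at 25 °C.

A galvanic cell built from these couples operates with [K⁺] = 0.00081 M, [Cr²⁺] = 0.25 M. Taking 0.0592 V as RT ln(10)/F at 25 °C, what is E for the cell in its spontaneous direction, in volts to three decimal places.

+2.185 V

Cr²⁺/Cr is the cathode (higher E°), K⁺/K the anode: E°cell = -0.95 − (-2.97) = +2.02 V, n = 2.
Overall: Cr²⁺(aq) + 2 K(s) → Cr(s) + 2 K⁺(aq)
Q = [K⁺]^2 / ([Cr²⁺]); log Q = -5.581.
E = E° − (0.0592/n) log Q = +2.02 − (0.0592/2)(-5.581) = +2.185 V.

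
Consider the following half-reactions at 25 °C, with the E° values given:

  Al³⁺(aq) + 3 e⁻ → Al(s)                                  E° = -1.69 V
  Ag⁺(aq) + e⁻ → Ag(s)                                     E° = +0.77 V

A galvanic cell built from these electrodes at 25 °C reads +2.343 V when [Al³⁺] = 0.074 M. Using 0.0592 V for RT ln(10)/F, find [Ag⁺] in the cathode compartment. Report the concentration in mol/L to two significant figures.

Ag⁺/Ag is the cathode, Al³⁺/Al the anode: E°cell = +2.46 V, n = 3.
Overall reaction: 3 Ag⁺(aq) + Al(s) → 3 Ag(s) + Al³⁺(aq); Q = [Al³⁺]^1/[Ag⁺]^3.
From E = E° − (0.0592/n) log Q: log Q = (E° − E)·n/0.0592 = (+2.46 − (+2.343))·3/0.0592 = 5.9291.
So 3·log[Ag⁺] = 1·log(0.074) − log Q = -1.1308 − (5.9291) = -7.0599; log[Ag⁺] = -7.0599 / 3 = -2.3533; [Ag⁺] = 10^(-2.3533) ≈ 0.0044 M.

0.0044 M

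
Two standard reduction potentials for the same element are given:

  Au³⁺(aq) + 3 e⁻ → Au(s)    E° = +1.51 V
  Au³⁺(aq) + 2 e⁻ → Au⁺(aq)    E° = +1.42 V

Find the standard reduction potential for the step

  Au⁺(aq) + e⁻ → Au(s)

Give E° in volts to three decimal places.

Sequential free energies add, so n₃E°₃ = n₁E°₁ + n₂E°₂.
With n₃ = 3, and the known step contributing 2×(+1.42) V, the unknown satisfies 1·E° = 3×(+1.51) − 2×(+1.42) = +1.690.
E° = +1.690 / 1 = +1.690 V.

+1.690 V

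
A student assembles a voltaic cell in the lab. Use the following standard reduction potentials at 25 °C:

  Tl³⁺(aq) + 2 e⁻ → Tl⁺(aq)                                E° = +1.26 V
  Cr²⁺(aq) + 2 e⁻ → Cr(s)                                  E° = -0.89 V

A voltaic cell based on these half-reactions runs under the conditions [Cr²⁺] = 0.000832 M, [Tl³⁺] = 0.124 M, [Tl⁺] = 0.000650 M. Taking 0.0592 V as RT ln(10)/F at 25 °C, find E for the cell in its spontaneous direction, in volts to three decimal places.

+2.309 V

Tl³⁺/Tl⁺ is the cathode (higher E°), Cr²⁺/Cr the anode: E°cell = +1.26 − (-0.89) = +2.15 V, n = 2.
Overall: Tl³⁺(aq) + Cr(s) → Tl⁺(aq) + Cr²⁺(aq)
Q = [Tl⁺]·[Cr²⁺] / ([Tl³⁺]); log Q = -5.360.
E = E° − (0.0592/n) log Q = +2.15 − (0.0592/2)(-5.360) = +2.309 V.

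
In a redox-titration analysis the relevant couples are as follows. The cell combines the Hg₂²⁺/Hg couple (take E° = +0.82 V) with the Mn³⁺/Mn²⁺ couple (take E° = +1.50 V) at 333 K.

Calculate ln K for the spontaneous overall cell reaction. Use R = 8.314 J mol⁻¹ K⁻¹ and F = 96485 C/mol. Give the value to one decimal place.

47.4

Cathode: Mn³⁺/Mn²⁺; anode: Hg₂²⁺/Hg. E°cell = (+1.50) − (+0.82) = +0.68 V, with n = 2.
ΔG° = −nFE° = −RT ln K, so ln K = nFE°/(RT) = (2)(96485)(+0.68) / ((8.314)(333)) = 47.396.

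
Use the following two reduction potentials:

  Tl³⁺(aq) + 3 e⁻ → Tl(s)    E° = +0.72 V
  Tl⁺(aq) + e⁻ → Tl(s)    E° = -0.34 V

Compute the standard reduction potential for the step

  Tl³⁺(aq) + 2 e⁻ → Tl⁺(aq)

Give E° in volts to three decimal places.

Sequential free energies add, so n₃E°₃ = n₁E°₁ + n₂E°₂.
With n₃ = 3, and the known step contributing 1×(-0.34) V, the unknown satisfies 2·E° = 3×(+0.72) − 1×(-0.34) = +2.500.
E° = +2.500 / 2 = +1.250 V.

+1.250 V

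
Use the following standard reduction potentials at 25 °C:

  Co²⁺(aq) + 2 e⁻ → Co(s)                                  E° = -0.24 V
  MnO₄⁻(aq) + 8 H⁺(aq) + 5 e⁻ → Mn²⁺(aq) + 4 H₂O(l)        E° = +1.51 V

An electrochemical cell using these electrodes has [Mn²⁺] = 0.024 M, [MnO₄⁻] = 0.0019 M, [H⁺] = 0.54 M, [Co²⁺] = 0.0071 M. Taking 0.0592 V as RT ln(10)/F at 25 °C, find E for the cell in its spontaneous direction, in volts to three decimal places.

MnO₄⁻/Mn²⁺ is the cathode (higher E°), Co²⁺/Co the anode: E°cell = +1.51 − (-0.24) = +1.75 V, n = 10.
Overall: 2 MnO₄⁻(aq) + 16 H⁺(aq) + 5 Co(s) → 2 Mn²⁺(aq) + 8 H₂O(l) + 5 Co²⁺(aq)
Q = [Mn²⁺]^2·[Co²⁺]^5 / ([MnO₄⁻]^2·[H⁺]^16); log Q = -4.259.
E = E° − (0.0592/n) log Q = +1.75 − (0.0592/10)(-4.259) = +1.775 V.

+1.775 V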